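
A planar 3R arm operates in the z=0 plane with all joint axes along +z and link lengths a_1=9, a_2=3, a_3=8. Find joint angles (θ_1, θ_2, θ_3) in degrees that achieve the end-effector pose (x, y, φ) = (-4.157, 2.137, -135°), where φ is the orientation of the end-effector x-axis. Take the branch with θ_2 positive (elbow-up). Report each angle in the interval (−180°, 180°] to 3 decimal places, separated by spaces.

wrist centre = target − a_3·(cos φ, sin φ) = (1.4999, 7.7939)
cos θ_2 = (62.9937−9²−3²)/(2·9·3) = -0.5001; θ_2 = 120.0077° (elbow-up)
β = atan2(7.7939,1.4999) = 79.1071°; ψ = atan2(2.5979,7.4997) = 19.1061°
θ_1 = β − ψ = 60.0011°
θ_3 = φ − θ_1 − θ_2 = 44.9912° (wrapped to (-180°,180°])

60.001 120.008 44.991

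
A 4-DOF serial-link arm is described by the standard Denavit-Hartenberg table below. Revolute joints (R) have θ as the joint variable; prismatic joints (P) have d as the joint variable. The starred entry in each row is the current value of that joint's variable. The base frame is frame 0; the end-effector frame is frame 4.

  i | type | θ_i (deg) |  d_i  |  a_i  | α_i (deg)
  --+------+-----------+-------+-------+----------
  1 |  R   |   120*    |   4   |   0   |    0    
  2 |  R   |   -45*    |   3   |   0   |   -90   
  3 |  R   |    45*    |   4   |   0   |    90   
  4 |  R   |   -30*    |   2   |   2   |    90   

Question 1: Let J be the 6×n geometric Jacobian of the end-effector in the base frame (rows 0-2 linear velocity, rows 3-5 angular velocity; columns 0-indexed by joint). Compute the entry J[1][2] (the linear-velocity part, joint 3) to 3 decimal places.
axis z_2 = (-0.9659,0.2588,0.0000); lever o_n−o_2 = (-2.2148,3.3255,0.1895)
cross product → J_v[:, 2] = (0.0490,0.1830,-2.6390)
J_ω[:, 2] = z_2
entry J[1][2] = 0.1830

0.183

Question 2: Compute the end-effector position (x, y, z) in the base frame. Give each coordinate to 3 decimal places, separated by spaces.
-2.215 3.325 7.189

after link 1: o_1 = (0.0000, 0.0000, 4.0000)
after link 2: o_2 = (0.0000, 0.0000, 7.0000)
after link 3: o_3 = (-3.8637, 1.0353, 7.0000)
after link 4: o_4 = (-2.2148, 3.3255, 7.1895)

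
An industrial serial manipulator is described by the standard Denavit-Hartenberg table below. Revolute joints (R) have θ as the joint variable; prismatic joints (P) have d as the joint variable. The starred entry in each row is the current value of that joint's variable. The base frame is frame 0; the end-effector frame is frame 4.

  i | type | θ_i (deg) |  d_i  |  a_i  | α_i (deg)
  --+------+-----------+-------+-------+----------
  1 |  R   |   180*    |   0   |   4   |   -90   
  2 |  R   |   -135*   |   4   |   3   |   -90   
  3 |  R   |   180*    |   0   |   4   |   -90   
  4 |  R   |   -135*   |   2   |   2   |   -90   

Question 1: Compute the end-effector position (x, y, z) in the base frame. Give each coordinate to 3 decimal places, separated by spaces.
after link 1: o_1 = (-4.0000, 0.0000, 0.0000)
after link 2: o_2 = (-1.8787, -4.0000, 2.1213)
after link 3: o_3 = (-4.7071, -4.0000, -0.7071)
after link 4: o_4 = (-4.7071, -6.0000, 1.2929)

-4.707 -6.000 1.293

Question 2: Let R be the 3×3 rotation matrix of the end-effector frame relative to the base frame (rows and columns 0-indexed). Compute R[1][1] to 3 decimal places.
End-effector y-axis (col 1 of R) = (0.0000,1.0000,0.0000)
R[1][1] = 1.0000

1.000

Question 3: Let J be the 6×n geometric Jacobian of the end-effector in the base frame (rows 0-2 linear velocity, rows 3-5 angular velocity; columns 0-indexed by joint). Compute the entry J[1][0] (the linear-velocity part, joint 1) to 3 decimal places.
-4.707

axis z_0 = ẑ; lever o_n−o_0 = (-4.7071,-6.0000,1.2929)
cross product → J_v[:, 0] = (6.0000,-4.7071,0.0000)
J_ω[:, 0] = z_0
entry J[1][0] = -4.7071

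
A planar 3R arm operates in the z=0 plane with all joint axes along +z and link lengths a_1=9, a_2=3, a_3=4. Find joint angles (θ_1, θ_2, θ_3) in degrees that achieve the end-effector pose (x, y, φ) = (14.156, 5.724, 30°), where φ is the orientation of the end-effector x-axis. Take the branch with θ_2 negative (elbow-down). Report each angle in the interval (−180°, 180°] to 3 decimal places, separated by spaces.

30.002 -44.998 44.996

wrist centre = target − a_3·(cos φ, sin φ) = (10.6919, 3.7240)
cos θ_2 = (128.1849−9²−3²)/(2·9·3) = 0.7071; θ_2 = -44.9983° (elbow-down)
β = atan2(3.7240,10.6919) = 19.2033°; ψ = atan2(-2.1213,11.1214) = -10.7987°
θ_1 = β − ψ = 30.0020°
θ_3 = φ − θ_1 − θ_2 = 44.9963° (wrapped to (-180°,180°])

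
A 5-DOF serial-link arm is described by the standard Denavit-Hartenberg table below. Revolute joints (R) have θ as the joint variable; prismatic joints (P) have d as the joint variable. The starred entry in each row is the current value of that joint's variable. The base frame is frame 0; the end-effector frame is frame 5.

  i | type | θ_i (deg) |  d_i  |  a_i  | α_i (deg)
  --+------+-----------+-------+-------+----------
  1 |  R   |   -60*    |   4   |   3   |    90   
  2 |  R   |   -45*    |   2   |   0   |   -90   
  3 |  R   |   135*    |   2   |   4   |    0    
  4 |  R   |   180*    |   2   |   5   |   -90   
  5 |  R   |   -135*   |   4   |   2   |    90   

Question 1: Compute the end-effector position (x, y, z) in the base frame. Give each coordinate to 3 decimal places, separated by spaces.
after link 1: o_1 = (1.5000, -2.5981, 4.0000)
after link 2: o_2 = (-0.2321, -3.5981, 4.0000)
after link 3: o_3 = (1.9245, -1.6766, 7.4142)
after link 4: o_4 = (0.8198, -6.8341, 6.3284)
after link 5: o_5 = (5.2818, -6.9056, 6.0355)

5.282 -6.906 6.036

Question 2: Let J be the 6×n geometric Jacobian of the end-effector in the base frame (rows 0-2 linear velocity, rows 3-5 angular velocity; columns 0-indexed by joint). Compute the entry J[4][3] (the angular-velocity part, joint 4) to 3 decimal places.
-0.612

axis z_3 = (0.3536,-0.6124,0.7071); lever o_n−o_3 = (3.3572,-5.2291,-1.3787)
cross product → J_v[:, 3] = (4.5418,2.8613,0.2071)
J_ω[:, 3] = z_3
entry J[4][3] = -0.6124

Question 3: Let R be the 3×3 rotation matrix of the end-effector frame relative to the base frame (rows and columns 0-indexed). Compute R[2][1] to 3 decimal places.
-0.500

End-effector y-axis (col 1 of R) = (0.8624,-0.0795,-0.5000)
R[2][1] = -0.5000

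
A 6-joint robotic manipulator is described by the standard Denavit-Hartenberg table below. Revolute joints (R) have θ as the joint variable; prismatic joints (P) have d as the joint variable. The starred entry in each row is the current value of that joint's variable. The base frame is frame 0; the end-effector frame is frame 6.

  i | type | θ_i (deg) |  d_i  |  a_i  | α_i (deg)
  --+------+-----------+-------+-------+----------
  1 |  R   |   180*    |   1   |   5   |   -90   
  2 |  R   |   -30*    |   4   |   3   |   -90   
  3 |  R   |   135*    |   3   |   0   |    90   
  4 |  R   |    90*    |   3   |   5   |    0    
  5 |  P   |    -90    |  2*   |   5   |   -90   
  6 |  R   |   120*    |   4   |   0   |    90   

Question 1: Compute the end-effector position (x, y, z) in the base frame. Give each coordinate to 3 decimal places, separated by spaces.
after link 1: o_1 = (-5.0000, 0.0000, 1.0000)
after link 2: o_2 = (-7.5981, -4.0000, 2.5000)
after link 3: o_3 = (-9.0981, -4.0000, -0.0981)
after link 4: o_4 = (-13.4352, -1.8787, -3.3675)
after link 5: o_5 = (-11.5981, 3.0711, -4.4282)
after link 6: o_6 = (-13.5981, 3.0711, -7.8923)

-13.598 3.071 -7.892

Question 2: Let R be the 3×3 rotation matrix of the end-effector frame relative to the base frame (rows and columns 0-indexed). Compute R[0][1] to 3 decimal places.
-0.500

End-effector y-axis (col 1 of R) = (-0.5000,-0.0000,-0.8660)
R[0][1] = -0.5000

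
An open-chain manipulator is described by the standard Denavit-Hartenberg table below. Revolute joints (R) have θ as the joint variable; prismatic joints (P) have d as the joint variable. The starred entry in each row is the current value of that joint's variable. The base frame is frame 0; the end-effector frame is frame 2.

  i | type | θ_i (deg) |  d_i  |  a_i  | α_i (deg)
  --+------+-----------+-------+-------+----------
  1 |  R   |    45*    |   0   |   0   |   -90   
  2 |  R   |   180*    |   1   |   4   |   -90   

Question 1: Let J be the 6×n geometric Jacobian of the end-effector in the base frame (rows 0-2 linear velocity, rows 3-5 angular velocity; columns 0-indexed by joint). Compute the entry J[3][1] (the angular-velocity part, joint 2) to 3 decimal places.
-0.707

axis z_1 = (-0.7071,0.7071,0.0000); lever o_n−o_1 = (-3.5355,-2.1213,-0.0000)
cross product → J_v[:, 1] = (-0.0000,-0.0000,4.0000)
J_ω[:, 1] = z_1
entry J[3][1] = -0.7071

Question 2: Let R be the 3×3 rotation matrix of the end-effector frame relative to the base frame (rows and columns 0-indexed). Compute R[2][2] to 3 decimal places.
1.000

End-effector z-axis (col 2 of R) = (-0.0000,-0.0000,1.0000)
R[2][2] = 1.0000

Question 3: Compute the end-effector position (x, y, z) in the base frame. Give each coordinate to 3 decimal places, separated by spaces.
after link 1: o_1 = (0.0000, 0.0000, 0.0000)
after link 2: o_2 = (-3.5355, -2.1213, -0.0000)

-3.536 -2.121 -0.000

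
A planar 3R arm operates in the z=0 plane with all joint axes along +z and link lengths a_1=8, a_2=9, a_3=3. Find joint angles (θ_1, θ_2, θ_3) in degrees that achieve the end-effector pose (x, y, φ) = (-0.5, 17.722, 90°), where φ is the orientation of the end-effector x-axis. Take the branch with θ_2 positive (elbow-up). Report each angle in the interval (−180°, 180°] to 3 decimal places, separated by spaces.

wrist centre = target − a_3·(cos φ, sin φ) = (-0.5000, 14.7220)
cos θ_2 = (216.9873−8²−9²)/(2·8·9) = 0.4999; θ_2 = 60.0058° (elbow-up)
β = atan2(14.7220,-0.5000) = 91.9452°; ψ = atan2(7.7947,12.4992) = 31.9483°
θ_1 = β − ψ = 59.9969°
θ_3 = φ − θ_1 − θ_2 = -30.0027° (wrapped to (-180°,180°])

59.997 60.006 -30.003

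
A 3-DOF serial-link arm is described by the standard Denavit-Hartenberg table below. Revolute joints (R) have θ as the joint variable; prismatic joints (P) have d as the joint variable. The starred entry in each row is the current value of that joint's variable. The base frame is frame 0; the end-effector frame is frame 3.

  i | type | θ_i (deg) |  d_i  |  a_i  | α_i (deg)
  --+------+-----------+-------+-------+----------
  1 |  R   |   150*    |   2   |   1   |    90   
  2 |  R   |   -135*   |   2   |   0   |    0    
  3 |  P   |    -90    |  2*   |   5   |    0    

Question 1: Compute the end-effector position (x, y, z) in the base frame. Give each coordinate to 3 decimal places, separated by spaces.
4.196 2.196 5.536

after link 1: o_1 = (-0.8660, 0.5000, 2.0000)
after link 2: o_2 = (0.1340, 2.2321, 2.0000)
after link 3: o_3 = (4.1958, 2.1963, 5.5355)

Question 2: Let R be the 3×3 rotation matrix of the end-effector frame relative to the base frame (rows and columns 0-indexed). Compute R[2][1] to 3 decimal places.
-0.707

End-effector y-axis (col 1 of R) = (0.6124,-0.3536,-0.7071)
R[2][1] = -0.7071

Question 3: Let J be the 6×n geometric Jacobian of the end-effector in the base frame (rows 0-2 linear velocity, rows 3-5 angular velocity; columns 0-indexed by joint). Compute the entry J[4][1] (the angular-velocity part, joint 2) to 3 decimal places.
0.866

axis z_1 = (0.5000,0.8660,0.0000); lever o_n−o_1 = (5.0619,1.6963,3.5355)
cross product → J_v[:, 1] = (3.0619,-1.7678,-3.5355)
J_ω[:, 1] = z_1
entry J[4][1] = 0.8660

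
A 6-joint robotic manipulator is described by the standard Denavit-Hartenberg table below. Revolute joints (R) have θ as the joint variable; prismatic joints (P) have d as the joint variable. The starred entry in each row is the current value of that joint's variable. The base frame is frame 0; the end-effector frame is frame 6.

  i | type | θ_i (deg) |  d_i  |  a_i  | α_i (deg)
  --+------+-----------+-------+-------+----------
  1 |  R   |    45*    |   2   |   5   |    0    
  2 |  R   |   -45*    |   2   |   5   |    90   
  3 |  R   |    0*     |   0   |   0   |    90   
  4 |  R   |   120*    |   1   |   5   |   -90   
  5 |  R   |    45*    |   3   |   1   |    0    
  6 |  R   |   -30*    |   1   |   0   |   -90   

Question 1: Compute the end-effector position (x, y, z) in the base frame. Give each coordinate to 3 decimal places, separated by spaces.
after link 1: o_1 = (3.5355, 3.5355, 2.0000)
after link 2: o_2 = (8.5355, 3.5355, 4.0000)
after link 3: o_3 = (8.5355, 3.5355, 4.0000)
after link 4: o_4 = (6.0355, -0.7946, 3.0000)
after link 5: o_5 = (3.0839, 0.0930, 3.7071)
after link 6: o_6 = (2.2179, 0.5930, 3.7071)

2.218 0.593 3.707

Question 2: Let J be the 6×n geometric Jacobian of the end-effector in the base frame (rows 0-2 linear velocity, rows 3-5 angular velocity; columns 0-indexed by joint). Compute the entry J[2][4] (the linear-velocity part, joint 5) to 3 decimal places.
axis z_4 = (-0.8660,0.5000,-0.0000); lever o_n−o_4 = (-3.8177,1.3876,0.7071)
cross product → J_v[:, 4] = (0.3536,0.6124,0.7071)
J_ω[:, 4] = z_4
entry J[2][4] = 0.7071

0.707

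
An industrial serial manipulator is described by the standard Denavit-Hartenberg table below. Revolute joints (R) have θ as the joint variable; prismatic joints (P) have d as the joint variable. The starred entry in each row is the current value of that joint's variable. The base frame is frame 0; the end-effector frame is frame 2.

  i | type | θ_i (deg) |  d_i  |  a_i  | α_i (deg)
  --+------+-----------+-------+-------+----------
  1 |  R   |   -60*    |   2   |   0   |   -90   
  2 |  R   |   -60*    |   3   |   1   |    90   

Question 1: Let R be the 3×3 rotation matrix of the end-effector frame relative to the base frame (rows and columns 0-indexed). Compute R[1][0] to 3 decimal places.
End-effector x-axis (col 0 of R) = (0.2500,-0.4330,0.8660)
R[1][0] = -0.4330

-0.433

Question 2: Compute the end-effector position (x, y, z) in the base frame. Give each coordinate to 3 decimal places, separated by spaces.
2.848 1.067 2.866

after link 1: o_1 = (0.0000, 0.0000, 2.0000)
after link 2: o_2 = (2.8481, 1.0670, 2.8660)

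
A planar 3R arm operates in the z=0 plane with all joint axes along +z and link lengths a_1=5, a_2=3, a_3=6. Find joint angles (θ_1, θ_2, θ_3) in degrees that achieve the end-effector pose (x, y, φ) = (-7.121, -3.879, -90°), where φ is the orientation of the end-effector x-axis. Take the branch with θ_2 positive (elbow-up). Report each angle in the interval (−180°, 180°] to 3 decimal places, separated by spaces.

wrist centre = target − a_3·(cos φ, sin φ) = (-7.1210, 2.1210)
cos θ_2 = (55.2073−5²−3²)/(2·5·3) = 0.7069; θ_2 = 45.0160° (elbow-up)
β = atan2(2.1210,-7.1210) = 163.4138°; ψ = atan2(2.1219,7.1207) = 16.5936°
θ_1 = β − ψ = 146.8202°
θ_3 = φ − θ_1 − θ_2 = 78.1638° (wrapped to (-180°,180°])

146.820 45.016 78.164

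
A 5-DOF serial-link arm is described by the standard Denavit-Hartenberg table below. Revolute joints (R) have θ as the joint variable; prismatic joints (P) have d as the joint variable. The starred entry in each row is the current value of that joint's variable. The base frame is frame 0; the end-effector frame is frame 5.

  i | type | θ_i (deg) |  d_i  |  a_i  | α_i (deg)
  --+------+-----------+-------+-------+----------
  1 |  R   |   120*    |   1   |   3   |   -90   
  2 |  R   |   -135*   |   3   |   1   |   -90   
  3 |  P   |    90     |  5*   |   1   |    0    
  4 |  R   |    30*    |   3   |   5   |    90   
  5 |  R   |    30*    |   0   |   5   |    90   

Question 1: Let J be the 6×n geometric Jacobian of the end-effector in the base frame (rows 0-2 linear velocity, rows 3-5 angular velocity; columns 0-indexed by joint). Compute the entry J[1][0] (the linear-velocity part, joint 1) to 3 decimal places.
axis z_0 = ẑ; lever o_n−o_0 = (-1.2426,14.3124,5.8330)
cross product → J_v[:, 0] = (-14.3124,-1.2426,0.0000)
J_ω[:, 0] = z_0
entry J[1][0] = -1.2426

-1.243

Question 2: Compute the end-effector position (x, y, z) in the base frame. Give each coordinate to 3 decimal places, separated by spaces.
-1.243 14.312 5.833

after link 1: o_1 = (-1.5000, 2.5981, 1.0000)
after link 2: o_2 = (-3.7445, 0.4857, 1.7071)
after link 3: o_3 = (-4.6463, 4.0476, 5.2426)
after link 4: o_4 = (-2.8408, 9.5807, 5.5962)
after link 5: o_5 = (-1.2426, 14.3124, 5.8330)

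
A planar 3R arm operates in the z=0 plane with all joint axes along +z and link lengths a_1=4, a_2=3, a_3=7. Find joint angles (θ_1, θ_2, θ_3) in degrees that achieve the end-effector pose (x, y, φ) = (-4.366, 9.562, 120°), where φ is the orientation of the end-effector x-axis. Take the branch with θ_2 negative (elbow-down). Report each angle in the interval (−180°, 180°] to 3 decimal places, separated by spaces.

wrist centre = target − a_3·(cos φ, sin φ) = (-0.8660, 3.4998)
cos θ_2 = (12.9987−4²−3²)/(2·4·3) = -0.5001; θ_2 = -120.0036° (elbow-down)
β = atan2(3.4998,-0.8660) = 103.8982°; ψ = atan2(-2.5980,2.4998) = -46.1029°
θ_1 = β − ψ = 150.0011°
θ_3 = φ − θ_1 − θ_2 = 90.0024° (wrapped to (-180°,180°])

150.001 -120.004 90.002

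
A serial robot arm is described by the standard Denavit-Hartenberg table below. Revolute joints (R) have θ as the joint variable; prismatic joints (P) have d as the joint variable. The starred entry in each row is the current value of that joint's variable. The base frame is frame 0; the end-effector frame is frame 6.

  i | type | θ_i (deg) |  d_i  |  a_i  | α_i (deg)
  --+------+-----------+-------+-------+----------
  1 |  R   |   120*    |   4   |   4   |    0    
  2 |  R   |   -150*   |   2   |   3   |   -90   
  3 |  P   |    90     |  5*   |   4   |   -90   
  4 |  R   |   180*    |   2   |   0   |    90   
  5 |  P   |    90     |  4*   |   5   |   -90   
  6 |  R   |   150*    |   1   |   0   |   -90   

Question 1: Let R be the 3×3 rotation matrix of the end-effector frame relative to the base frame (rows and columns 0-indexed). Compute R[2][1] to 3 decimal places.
End-effector y-axis (col 1 of R) = (-0.0000,-0.0000,1.0000)
R[2][1] = 1.0000

1.000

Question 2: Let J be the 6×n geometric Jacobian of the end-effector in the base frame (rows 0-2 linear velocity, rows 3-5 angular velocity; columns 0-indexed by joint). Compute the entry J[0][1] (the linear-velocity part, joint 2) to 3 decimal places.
axis z_1 = (0.0000,0.0000,1.0000); lever o_n−o_1 = (-2.9641,2.8660,-3.0000)
cross product → J_v[:, 1] = (-2.8660,-2.9641,0.0000)
J_ω[:, 1] = z_1
entry J[0][1] = -2.8660

-2.866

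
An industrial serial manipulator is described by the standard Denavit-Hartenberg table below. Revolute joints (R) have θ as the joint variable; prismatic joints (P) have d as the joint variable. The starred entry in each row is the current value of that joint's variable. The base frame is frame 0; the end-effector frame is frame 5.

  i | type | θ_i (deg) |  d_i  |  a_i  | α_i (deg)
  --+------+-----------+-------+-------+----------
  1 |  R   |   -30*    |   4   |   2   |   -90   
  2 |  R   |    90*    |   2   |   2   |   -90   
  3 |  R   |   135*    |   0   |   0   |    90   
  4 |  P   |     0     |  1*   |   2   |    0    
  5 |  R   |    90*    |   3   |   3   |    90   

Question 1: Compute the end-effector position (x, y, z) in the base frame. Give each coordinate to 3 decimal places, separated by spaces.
after link 1: o_1 = (1.7321, -1.0000, 4.0000)
after link 2: o_2 = (2.7321, 0.7321, 2.0000)
after link 3: o_3 = (2.7321, 0.7321, 2.0000)
after link 4: o_4 = (1.6714, -1.1051, 2.7071)
after link 5: o_5 = (-1.9873, -1.4422, 0.5858)

-1.987 -1.442 0.586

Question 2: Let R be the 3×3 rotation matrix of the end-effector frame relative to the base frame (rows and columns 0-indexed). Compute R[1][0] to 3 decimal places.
0.500

End-effector x-axis (col 0 of R) = (-0.8660,0.5000,0.0000)
R[1][0] = 0.5000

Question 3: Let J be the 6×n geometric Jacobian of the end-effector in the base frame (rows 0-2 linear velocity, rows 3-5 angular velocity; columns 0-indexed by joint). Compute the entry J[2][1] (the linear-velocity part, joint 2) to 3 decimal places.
axis z_1 = (0.5000,0.8660,0.0000); lever o_n−o_1 = (-3.7194,-0.4422,-3.4142)
cross product → J_v[:, 1] = (-2.9568,1.7071,3.0000)
J_ω[:, 1] = z_1
entry J[2][1] = 3.0000

3.000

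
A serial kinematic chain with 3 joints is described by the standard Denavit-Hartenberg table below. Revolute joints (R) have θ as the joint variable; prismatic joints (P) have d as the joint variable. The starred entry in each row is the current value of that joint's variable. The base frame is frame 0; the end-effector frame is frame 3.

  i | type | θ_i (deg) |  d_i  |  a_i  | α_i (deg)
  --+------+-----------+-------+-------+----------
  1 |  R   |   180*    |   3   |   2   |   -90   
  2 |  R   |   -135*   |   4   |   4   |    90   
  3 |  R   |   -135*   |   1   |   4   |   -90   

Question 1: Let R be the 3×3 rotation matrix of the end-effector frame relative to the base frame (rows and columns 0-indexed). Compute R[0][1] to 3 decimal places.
-0.707

End-effector y-axis (col 1 of R) = (-0.7071,0.0000,0.7071)
R[0][1] = -0.7071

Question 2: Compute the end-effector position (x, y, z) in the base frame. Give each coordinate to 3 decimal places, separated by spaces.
after link 1: o_1 = (-2.0000, 0.0000, 3.0000)
after link 2: o_2 = (0.8284, -4.0000, 5.8284)
after link 3: o_3 = (-0.4645, -1.1716, 3.1213)

-0.464 -1.172 3.121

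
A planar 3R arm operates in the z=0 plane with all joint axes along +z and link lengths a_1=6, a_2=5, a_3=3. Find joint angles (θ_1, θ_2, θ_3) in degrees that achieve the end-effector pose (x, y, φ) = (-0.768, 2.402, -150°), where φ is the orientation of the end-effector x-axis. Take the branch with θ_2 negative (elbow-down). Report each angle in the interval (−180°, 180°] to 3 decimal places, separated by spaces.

119.994 -134.998 -134.996

wrist centre = target − a_3·(cos φ, sin φ) = (1.8301, 3.9020)
cos θ_2 = (18.5748−6²−5²)/(2·6·5) = -0.7071; θ_2 = -134.9984° (elbow-down)
β = atan2(3.9020,1.8301) = 64.8730°; ψ = atan2(-3.5356,2.4646) = -55.1210°
θ_1 = β − ψ = 119.9940°
θ_3 = φ − θ_1 − θ_2 = -134.9956° (wrapped to (-180°,180°])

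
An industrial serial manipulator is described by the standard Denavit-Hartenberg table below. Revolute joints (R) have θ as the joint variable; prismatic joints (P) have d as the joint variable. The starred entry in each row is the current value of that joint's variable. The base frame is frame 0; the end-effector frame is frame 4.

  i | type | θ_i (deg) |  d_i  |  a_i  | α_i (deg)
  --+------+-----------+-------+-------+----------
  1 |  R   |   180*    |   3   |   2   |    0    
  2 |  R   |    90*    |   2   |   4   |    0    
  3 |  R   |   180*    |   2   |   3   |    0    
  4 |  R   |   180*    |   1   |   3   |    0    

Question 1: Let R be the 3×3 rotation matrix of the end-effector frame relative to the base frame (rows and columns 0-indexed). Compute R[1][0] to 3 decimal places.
-1.000

End-effector x-axis (col 0 of R) = (-0.0000,-1.0000,0.0000)
R[1][0] = -1.0000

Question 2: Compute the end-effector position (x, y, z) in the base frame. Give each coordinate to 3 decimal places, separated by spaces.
-2.000 -4.000 8.000

after link 1: o_1 = (-2.0000, 0.0000, 3.0000)
after link 2: o_2 = (-2.0000, -4.0000, 5.0000)
after link 3: o_3 = (-2.0000, -1.0000, 7.0000)
after link 4: o_4 = (-2.0000, -4.0000, 8.0000)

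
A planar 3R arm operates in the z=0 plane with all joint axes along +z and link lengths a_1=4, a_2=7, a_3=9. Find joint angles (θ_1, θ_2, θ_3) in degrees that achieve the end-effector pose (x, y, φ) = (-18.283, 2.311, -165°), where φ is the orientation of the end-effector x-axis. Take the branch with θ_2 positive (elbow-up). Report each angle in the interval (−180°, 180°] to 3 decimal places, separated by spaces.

wrist centre = target − a_3·(cos φ, sin φ) = (-9.5897, 4.6404)
cos θ_2 = (113.4948−4²−7²)/(2·4·7) = 0.8660; θ_2 = 30.0054° (elbow-up)
β = atan2(4.6404,-9.5897) = 154.1780°; ψ = atan2(3.5006,10.0618) = 19.1831°
θ_1 = β − ψ = 134.9949°
θ_3 = φ − θ_1 − θ_2 = 29.9997° (wrapped to (-180°,180°])

134.995 30.005 30.000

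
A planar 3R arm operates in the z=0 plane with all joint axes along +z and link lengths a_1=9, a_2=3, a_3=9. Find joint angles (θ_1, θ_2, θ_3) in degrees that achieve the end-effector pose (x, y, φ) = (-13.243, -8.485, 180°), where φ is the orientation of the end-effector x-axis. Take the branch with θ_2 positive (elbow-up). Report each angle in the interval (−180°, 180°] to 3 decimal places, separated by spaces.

wrist centre = target − a_3·(cos φ, sin φ) = (-4.2430, -8.4850)
cos θ_2 = (89.9983−9²−3²)/(2·9·3) = -0.0000; θ_2 = 90.0018° (elbow-up)
β = atan2(-8.4850,-4.2430) = -116.5678°; ψ = atan2(3.0000,8.9999) = 18.4351°
θ_1 = β − ψ = -135.0029°
θ_3 = φ − θ_1 − θ_2 = -134.9989° (wrapped to (-180°,180°])

-135.003 90.002 -134.999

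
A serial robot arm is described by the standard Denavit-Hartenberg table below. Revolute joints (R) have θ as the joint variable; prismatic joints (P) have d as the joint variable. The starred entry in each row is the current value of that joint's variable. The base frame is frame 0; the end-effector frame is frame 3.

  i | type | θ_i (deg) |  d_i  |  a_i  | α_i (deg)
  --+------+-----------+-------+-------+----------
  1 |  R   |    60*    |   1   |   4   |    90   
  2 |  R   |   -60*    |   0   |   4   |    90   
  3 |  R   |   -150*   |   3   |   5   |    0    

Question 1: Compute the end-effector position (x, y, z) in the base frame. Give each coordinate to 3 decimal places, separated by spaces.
after link 1: o_1 = (2.0000, 3.4641, 1.0000)
after link 2: o_2 = (3.0000, 5.1962, -2.4641)
after link 3: o_3 = (-1.5466, 2.3212, -0.2141)

-1.547 2.321 -0.214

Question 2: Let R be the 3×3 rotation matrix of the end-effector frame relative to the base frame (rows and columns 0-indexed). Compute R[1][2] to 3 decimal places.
End-effector z-axis (col 2 of R) = (-0.4330,-0.7500,-0.5000)
R[1][2] = -0.7500

-0.750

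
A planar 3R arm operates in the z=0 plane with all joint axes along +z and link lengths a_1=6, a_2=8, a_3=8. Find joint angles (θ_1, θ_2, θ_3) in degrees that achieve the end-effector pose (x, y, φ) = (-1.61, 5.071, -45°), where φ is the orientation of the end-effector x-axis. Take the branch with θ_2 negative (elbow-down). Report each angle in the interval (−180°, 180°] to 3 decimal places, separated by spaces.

149.994 -44.990 -150.004

wrist centre = target − a_3·(cos φ, sin φ) = (-7.2669, 10.7279)
cos θ_2 = (167.8940−6²−8²)/(2·6·8) = 0.7072; θ_2 = -44.9901° (elbow-down)
β = atan2(10.7279,-7.2669) = 124.1130°; ψ = atan2(-5.6559,11.6578) = -25.8806°
θ_1 = β − ψ = 149.9936°
θ_3 = φ − θ_1 − θ_2 = -150.0036° (wrapped to (-180°,180°])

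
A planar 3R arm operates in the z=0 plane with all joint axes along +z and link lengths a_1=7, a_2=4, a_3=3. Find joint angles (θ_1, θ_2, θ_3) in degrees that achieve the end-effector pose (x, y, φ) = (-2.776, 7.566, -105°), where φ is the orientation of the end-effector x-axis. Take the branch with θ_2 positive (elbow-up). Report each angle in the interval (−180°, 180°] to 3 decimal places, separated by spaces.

wrist centre = target − a_3·(cos φ, sin φ) = (-1.9995, 10.4638)
cos θ_2 = (113.4888−7²−4²)/(2·7·4) = 0.8659; θ_2 = 30.0176° (elbow-up)
β = atan2(10.4638,-1.9995) = 100.8183°; ψ = atan2(2.0011,10.4635) = 10.8267°
θ_1 = β − ψ = 89.9917°
θ_3 = φ − θ_1 − θ_2 = 134.9907° (wrapped to (-180°,180°])

89.992 30.018 134.991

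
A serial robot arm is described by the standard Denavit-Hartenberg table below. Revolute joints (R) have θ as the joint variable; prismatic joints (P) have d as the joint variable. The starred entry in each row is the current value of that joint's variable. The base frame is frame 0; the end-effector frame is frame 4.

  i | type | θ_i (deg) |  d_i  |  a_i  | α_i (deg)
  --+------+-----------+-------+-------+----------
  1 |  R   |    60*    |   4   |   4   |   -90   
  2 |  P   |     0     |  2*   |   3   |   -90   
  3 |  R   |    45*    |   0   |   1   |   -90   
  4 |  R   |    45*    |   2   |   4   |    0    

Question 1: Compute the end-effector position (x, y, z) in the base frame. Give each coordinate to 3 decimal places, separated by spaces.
after link 1: o_1 = (2.0000, 3.4641, 4.0000)
after link 2: o_2 = (1.7679, 7.0622, 4.0000)
after link 3: o_3 = (2.7339, 7.3210, 4.0000)
after link 4: o_4 = (5.9836, 6.1212, 6.8284)

5.984 6.121 6.828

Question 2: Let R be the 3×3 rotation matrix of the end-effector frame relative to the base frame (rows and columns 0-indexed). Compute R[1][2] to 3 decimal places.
End-effector z-axis (col 2 of R) = (0.2588,-0.9659,-0.0000)
R[1][2] = -0.9659

-0.966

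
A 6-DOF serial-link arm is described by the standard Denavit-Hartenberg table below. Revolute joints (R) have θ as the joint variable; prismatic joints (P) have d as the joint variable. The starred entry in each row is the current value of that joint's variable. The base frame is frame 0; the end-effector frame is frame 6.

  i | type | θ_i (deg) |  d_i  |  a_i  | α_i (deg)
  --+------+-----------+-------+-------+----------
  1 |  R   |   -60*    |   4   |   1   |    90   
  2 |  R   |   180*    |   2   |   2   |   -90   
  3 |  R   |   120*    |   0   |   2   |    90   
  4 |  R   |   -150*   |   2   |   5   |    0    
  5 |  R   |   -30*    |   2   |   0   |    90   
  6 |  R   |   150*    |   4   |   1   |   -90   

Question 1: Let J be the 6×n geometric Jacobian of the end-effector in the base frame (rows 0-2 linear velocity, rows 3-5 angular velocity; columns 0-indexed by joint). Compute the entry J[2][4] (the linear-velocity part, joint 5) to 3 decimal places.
-0.866

axis z_4 = (-0.0000,1.0000,-0.0000); lever o_n−o_4 = (0.8660,2.5000,-4.0000)
cross product → J_v[:, 4] = (-4.0000,-0.0000,-0.8660)
J_ω[:, 4] = z_4
entry J[2][4] = -0.8660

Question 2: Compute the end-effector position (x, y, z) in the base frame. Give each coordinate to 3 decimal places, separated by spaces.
after link 1: o_1 = (0.5000, -0.8660, 4.0000)
after link 2: o_2 = (-2.2321, -0.1340, 4.0000)
after link 3: o_3 = (-0.2321, -0.1340, 4.0000)
after link 4: o_4 = (-4.5622, 1.8660, 6.5000)
after link 5: o_5 = (-4.5622, 3.8660, 6.5000)
after link 6: o_6 = (-3.6962, 4.3660, 2.5000)

-3.696 4.366 2.500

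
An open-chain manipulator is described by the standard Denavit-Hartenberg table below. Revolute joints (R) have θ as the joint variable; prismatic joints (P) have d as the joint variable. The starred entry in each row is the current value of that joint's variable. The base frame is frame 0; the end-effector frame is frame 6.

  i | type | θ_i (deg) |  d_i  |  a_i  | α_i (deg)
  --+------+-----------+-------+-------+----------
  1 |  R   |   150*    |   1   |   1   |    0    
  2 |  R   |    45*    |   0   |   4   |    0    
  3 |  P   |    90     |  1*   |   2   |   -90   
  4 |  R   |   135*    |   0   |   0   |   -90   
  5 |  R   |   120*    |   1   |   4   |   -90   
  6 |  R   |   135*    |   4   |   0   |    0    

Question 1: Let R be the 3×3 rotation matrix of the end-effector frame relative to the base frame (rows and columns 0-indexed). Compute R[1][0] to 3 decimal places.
-0.083

End-effector x-axis (col 0 of R) = (0.6562,-0.0830,-0.7500)
R[1][0] = -0.0830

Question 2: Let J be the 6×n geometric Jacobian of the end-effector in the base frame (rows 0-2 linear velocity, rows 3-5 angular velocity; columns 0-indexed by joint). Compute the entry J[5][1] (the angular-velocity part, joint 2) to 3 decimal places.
axis z_1 = (0.0000,0.0000,1.0000); lever o_n−o_1 = (-3.9433,-6.3951,5.5708)
cross product → J_v[:, 1] = (6.3951,-3.9433,0.0000)
J_ω[:, 1] = z_1
entry J[5][1] = 1.0000

1.000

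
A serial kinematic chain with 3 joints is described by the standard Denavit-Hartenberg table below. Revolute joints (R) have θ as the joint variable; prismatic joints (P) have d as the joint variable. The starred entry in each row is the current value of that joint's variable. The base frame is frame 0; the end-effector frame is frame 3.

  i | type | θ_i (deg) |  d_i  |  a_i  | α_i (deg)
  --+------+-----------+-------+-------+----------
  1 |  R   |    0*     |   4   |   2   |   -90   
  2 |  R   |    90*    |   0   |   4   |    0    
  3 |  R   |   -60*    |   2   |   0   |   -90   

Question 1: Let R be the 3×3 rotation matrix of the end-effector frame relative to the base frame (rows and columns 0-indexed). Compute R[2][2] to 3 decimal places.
-0.866

End-effector z-axis (col 2 of R) = (-0.5000,0.0000,-0.8660)
R[2][2] = -0.8660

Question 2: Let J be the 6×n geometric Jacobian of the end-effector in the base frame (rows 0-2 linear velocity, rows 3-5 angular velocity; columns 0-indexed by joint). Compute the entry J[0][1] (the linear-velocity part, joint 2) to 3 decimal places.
-4.000

axis z_1 = (0.0000,1.0000,0.0000); lever o_n−o_1 = (0.0000,2.0000,-4.0000)
cross product → J_v[:, 1] = (-4.0000,0.0000,-0.0000)
J_ω[:, 1] = z_1
entry J[0][1] = -4.0000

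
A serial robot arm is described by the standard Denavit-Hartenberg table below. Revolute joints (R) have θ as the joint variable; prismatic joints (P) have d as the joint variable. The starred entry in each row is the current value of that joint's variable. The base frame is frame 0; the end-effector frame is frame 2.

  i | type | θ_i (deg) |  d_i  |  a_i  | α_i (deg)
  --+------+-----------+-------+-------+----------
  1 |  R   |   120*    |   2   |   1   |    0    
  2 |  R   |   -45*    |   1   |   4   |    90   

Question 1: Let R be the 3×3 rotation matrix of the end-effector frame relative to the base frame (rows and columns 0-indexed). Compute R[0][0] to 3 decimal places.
0.259

End-effector x-axis (col 0 of R) = (0.2588,0.9659,0.0000)
R[0][0] = 0.2588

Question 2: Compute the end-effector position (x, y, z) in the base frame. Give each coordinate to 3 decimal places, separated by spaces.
0.535 4.730 3.000

after link 1: o_1 = (-0.5000, 0.8660, 2.0000)
after link 2: o_2 = (0.5353, 4.7297, 3.0000)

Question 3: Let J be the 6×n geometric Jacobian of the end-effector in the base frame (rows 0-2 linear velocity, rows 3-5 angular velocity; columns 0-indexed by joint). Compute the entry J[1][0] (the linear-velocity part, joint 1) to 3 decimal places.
axis z_0 = ẑ; lever o_n−o_0 = (0.5353,4.7297,3.0000)
cross product → J_v[:, 0] = (-4.7297,0.5353,0.0000)
J_ω[:, 0] = z_0
entry J[1][0] = 0.5353

0.535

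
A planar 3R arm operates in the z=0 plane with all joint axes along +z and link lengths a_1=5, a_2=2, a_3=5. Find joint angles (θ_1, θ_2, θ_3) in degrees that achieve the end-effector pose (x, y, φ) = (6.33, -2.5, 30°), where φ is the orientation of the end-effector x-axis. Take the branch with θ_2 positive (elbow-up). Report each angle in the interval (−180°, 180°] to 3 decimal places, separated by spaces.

wrist centre = target − a_3·(cos φ, sin φ) = (1.9999, -5.0000)
cos θ_2 = (28.9995−5²−2²)/(2·5·2) = -0.0000; θ_2 = 90.0015° (elbow-up)
β = atan2(-5.0000,1.9999) = -68.1998°; ψ = atan2(2.0000,4.9999) = 21.8016°
θ_1 = β − ψ = -90.0015°
θ_3 = φ − θ_1 − θ_2 = 30.0000° (wrapped to (-180°,180°])

-90.001 90.001 30.000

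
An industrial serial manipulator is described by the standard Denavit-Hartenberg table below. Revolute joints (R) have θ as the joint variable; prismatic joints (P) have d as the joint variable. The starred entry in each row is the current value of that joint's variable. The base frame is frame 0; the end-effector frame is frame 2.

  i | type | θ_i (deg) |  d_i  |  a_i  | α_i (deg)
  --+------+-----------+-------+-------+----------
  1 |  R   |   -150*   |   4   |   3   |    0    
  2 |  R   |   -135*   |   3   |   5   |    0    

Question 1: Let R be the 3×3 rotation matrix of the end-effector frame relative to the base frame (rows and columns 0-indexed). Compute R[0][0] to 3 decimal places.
End-effector x-axis (col 0 of R) = (0.2588,0.9659,0.0000)
R[0][0] = 0.2588

0.259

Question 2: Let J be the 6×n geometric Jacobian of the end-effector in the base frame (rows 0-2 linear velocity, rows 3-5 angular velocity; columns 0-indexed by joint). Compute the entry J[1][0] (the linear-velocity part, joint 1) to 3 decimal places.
axis z_0 = ẑ; lever o_n−o_0 = (-1.3040,3.3296,7.0000)
cross product → J_v[:, 0] = (-3.3296,-1.3040,0.0000)
J_ω[:, 0] = z_0
entry J[1][0] = -1.3040

-1.304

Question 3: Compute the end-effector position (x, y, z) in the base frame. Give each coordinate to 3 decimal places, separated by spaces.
-1.304 3.330 7.000

after link 1: o_1 = (-2.5981, -1.5000, 4.0000)
after link 2: o_2 = (-1.3040, 3.3296, 7.0000)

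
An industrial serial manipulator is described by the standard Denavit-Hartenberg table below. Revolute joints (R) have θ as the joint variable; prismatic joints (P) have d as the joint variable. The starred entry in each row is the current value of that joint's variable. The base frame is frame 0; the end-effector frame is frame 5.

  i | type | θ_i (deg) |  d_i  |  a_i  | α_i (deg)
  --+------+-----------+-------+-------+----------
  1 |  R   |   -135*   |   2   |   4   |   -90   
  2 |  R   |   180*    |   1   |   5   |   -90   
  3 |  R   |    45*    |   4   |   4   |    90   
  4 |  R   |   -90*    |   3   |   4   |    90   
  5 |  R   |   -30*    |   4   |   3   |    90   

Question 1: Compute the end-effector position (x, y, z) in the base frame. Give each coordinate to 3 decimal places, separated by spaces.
after link 1: o_1 = (-2.8284, -2.8284, 2.0000)
after link 2: o_2 = (1.4142, -0.0000, 2.0000)
after link 3: o_3 = (1.4142, 4.0000, 6.0000)
after link 4: o_4 = (4.4142, 4.0000, 2.0000)
after link 5: o_5 = (2.9142, -0.0000, -0.5981)

2.914 -0.000 -0.598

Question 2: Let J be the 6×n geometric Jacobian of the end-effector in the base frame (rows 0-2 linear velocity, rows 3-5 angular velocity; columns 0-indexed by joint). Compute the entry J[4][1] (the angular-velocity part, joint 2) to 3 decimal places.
axis z_1 = (0.7071,-0.7071,0.0000); lever o_n−o_1 = (5.7426,2.8284,-2.5981)
cross product → J_v[:, 1] = (1.8371,1.8371,6.0607)
J_ω[:, 1] = z_1
entry J[4][1] = -0.7071

-0.707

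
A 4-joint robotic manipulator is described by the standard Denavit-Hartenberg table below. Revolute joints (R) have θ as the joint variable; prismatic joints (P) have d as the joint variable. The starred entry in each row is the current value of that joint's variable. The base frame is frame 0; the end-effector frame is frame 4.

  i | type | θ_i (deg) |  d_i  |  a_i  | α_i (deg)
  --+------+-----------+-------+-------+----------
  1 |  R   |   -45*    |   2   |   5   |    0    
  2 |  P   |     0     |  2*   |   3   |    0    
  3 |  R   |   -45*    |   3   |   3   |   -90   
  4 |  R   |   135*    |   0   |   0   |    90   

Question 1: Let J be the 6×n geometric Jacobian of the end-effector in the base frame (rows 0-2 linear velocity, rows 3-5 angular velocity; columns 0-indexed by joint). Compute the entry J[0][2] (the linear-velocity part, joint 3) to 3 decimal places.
axis z_2 = (0.0000,0.0000,1.0000); lever o_n−o_2 = (0.0000,-3.0000,3.0000)
cross product → J_v[:, 2] = (3.0000,0.0000,-0.0000)
J_ω[:, 2] = z_2
entry J[0][2] = 3.0000

3.000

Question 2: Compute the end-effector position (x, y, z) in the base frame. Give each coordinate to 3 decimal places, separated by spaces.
after link 1: o_1 = (3.5355, -3.5355, 2.0000)
after link 2: o_2 = (5.6569, -5.6569, 4.0000)
after link 3: o_3 = (5.6569, -8.6569, 7.0000)
after link 4: o_4 = (5.6569, -8.6569, 7.0000)

5.657 -8.657 7.000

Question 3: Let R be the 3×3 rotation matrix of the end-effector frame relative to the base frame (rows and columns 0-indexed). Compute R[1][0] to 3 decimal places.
0.707

End-effector x-axis (col 0 of R) = (-0.0000,0.7071,-0.7071)
R[1][0] = 0.7071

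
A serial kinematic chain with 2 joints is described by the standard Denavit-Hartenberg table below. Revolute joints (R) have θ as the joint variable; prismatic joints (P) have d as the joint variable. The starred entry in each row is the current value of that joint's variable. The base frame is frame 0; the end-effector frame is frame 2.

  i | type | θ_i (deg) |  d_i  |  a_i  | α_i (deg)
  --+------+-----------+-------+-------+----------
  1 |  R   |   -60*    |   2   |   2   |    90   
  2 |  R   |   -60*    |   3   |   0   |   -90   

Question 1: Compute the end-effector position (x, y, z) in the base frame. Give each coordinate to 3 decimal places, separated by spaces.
-1.598 -3.232 2.000

after link 1: o_1 = (1.0000, -1.7321, 2.0000)
after link 2: o_2 = (-1.5981, -3.2321, 2.0000)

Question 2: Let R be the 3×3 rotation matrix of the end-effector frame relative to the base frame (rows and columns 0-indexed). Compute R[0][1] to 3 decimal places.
0.866

End-effector y-axis (col 1 of R) = (0.8660,0.5000,-0.0000)
R[0][1] = 0.8660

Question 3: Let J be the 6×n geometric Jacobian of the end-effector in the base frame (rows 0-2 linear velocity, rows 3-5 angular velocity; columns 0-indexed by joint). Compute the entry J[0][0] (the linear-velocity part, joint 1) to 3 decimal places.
3.232

axis z_0 = ẑ; lever o_n−o_0 = (-1.5981,-3.2321,2.0000)
cross product → J_v[:, 0] = (3.2321,-1.5981,0.0000)
J_ω[:, 0] = z_0
entry J[0][0] = 3.2321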